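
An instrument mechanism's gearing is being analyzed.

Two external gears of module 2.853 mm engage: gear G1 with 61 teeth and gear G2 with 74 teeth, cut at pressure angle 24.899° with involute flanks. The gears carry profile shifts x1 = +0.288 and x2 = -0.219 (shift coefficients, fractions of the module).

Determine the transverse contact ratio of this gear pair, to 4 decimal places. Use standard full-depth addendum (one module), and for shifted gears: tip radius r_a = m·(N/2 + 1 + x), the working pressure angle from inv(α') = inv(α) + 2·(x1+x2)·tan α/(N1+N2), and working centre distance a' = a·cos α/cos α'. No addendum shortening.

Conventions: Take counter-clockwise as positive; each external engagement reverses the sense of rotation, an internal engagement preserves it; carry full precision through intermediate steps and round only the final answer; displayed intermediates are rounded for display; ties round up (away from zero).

recognized (one external pair, fixed centres): single-mesh tooth geometry, m = 2.853, N1 = 61, N2 = 74
base radii: r_b1 = 78.928435, r_b2 = 95.749249
tip radii: r_a1 = 90.691164, r_a2 = 107.789193
inv(α') = inv(24.899°) + 2·(+0.288-0.219)·tan α/(61+74) = 0.03006828  ⇒  α' = 25.02446°
a' = a·cos α / cos α' = 192.5775·cos 24.899°/cos 25.02446° = 192.773893
action lengths: √(r_a1²−r_b1²) = 44.667543, √(r_a2²−r_b2²) = 49.503449
base pitch p_b = π·m·cos α = 8.129869
CR = (44.667543 + 49.503449 − 192.773893·sin 25.02446°)/8.129869 = 1.553118
contact ratio ≈ 1.5531

1.5531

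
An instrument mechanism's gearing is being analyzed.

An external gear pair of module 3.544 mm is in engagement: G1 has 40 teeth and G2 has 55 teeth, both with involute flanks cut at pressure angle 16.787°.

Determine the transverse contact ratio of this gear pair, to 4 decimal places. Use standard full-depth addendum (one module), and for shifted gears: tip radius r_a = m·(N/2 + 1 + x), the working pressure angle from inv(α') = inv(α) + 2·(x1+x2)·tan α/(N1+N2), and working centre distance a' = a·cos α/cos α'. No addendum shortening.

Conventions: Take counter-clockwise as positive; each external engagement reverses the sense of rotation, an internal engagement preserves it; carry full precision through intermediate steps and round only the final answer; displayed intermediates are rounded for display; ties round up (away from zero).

1.9341

topology: single-mesh involute geometry — m = 3.544, 40T/55T pair
base radii: r_b1 = 67.859452, r_b2 = 93.306747
tip radii: r_a1 = 74.424000, r_a2 = 101.004000
no profile shift: α' = α, a' = a
action lengths: √(r_a1²−r_b1²) = 30.561847, √(r_a2²−r_b2²) = 38.673750
base pitch p_b = π·m·cos α = 10.659338
CR = (30.561847 + 38.673750 − 168.340000·sin 16.78700°)/10.659338 = 1.934130
contact ratio ≈ 1.9341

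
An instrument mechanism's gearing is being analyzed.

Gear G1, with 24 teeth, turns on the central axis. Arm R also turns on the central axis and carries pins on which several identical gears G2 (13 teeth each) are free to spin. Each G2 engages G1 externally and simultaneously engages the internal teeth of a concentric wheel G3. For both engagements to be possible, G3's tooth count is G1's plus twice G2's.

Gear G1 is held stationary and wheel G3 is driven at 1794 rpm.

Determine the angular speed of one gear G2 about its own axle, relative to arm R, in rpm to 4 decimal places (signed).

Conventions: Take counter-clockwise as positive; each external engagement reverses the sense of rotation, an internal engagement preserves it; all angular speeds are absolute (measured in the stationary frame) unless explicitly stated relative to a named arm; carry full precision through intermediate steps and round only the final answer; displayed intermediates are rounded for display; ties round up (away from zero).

topology: planetary set — G1 24T / G2 13T / G3 50T, arm = carrier (Willis)
normalise by the input: solve with ω_ring = 1, then scale by 1794 rpm
ring teeth: 24 + 2·13 = 50
24(ω_sun−ω_arm) = −50(ω_ring−ω_arm),  ω_sun = 0, ω_ring = 1
24(0−ω_arm) = −50(1−ω_arm)  ⇒  74·ω_arm = 50  ⇒  ω_arm = 25/37
sun–planet mesh: 24·(0−25/37) = −13·(ω_p−ω_arm)  ⇒  ω_p−ω_arm = 600/481
scale: ω_p−ω_arm = 600/481 × 1794 rpm = +2237.8378 rpm

+2237.8378 rpm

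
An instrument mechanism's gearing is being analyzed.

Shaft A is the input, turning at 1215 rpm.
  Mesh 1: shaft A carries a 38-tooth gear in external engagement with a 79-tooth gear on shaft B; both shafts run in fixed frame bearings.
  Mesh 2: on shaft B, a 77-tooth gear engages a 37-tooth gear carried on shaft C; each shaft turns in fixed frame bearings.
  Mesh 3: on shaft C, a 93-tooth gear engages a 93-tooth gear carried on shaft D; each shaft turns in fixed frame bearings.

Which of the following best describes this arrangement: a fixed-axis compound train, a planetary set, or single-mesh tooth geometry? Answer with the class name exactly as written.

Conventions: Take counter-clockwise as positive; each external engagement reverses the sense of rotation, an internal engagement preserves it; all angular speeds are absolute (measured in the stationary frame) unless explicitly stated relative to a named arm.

fixed-axis compound train

recognized (4 fixed axles, 3 meshes): fixed-axis compound train
classification: fixed-axis compound train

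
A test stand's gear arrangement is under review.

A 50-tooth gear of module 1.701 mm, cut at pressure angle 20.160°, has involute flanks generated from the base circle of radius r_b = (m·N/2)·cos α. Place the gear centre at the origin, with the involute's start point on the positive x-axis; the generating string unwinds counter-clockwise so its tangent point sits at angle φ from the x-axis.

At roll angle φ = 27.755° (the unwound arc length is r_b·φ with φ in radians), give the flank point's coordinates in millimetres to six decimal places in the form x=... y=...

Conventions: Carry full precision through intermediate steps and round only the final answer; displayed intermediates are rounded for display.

topology: single-mesh involute geometry — m = 1.701, N = 50
pitch radius r_p = m·N/2 = 1.701·50/2 = 42.525000
base radius r_b = r_p·cos α = 42.525000·cos 20.160° = 39.919657
roll angle φ = 27.755° = 0.48441613 rad
x = r_b·(cos φ + φ·sin φ) = 44.332200
y = r_b·(sin φ − φ·cos φ) = 1.477392

x=44.332200 y=1.477392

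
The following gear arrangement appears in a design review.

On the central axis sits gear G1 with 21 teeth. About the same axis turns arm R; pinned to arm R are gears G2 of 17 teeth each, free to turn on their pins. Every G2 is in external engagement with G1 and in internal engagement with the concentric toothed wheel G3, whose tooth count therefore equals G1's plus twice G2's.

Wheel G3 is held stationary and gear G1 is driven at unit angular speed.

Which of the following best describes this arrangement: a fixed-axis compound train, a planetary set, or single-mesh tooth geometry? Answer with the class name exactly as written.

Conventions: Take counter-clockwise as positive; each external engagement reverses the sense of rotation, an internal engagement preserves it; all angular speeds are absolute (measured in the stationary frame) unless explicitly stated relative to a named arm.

planetary set

planetary set (21T centre, 17T on arm, 55T internal) — Willis relation
classification: planetary set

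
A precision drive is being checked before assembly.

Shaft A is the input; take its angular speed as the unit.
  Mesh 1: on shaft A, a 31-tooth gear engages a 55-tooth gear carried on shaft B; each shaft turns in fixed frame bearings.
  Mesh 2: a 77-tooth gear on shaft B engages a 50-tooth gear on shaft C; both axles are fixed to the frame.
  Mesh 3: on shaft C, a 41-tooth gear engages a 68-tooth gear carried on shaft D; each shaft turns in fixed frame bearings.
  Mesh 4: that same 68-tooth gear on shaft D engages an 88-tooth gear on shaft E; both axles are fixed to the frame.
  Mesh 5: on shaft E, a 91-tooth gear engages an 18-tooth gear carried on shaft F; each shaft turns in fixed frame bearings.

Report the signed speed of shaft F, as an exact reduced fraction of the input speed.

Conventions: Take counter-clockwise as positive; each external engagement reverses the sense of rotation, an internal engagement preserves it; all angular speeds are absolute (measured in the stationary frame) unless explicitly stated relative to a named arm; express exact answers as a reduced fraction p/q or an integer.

-809627/396000

5-mesh fixed-axis compound train (all bearings frame-fixed)
mesh 1 [31T→55T]: |ω|/ω_in = 1×31/55 = 31/55, sense flips to −
mesh 2 [77T→50T]: |ω|/ω_in = (31/55)×77/50 = 217/250, sense flips to +
mesh 3 [41T→68T]: |ω|/ω_in = (217/250)×41/68 = 8897/17000, sense flips to −
mesh 4 [68T→88T]: |ω|/ω_in = (8897/17000)×68/88 = 8897/22000, sense flips to +
mesh 5 [91T→18T]: |ω|/ω_in = (8897/22000)×91/18 = 809627/396000, sense flips to −
signed output speed (× input speed) = -809627/396000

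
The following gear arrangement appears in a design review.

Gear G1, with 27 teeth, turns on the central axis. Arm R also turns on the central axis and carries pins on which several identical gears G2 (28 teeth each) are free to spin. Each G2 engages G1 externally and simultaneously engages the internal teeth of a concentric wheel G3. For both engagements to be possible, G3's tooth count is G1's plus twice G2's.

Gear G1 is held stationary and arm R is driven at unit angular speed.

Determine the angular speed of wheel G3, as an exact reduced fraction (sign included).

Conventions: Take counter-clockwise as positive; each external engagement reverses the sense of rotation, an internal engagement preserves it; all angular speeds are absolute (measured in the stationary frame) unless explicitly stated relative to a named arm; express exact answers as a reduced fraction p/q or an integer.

110/83

topology: planetary set — G1 27T / G2 28T / G3 83T, arm = carrier (Willis)
ring teeth: 27 + 2·28 = 83
27(ω_sun−ω_arm) = −83(ω_ring−ω_arm),  ω_sun = 0, ω_arm = 1
ω_ring = 1 − (27/83)(0−1) = 110/83
exact speed ratio = 110/83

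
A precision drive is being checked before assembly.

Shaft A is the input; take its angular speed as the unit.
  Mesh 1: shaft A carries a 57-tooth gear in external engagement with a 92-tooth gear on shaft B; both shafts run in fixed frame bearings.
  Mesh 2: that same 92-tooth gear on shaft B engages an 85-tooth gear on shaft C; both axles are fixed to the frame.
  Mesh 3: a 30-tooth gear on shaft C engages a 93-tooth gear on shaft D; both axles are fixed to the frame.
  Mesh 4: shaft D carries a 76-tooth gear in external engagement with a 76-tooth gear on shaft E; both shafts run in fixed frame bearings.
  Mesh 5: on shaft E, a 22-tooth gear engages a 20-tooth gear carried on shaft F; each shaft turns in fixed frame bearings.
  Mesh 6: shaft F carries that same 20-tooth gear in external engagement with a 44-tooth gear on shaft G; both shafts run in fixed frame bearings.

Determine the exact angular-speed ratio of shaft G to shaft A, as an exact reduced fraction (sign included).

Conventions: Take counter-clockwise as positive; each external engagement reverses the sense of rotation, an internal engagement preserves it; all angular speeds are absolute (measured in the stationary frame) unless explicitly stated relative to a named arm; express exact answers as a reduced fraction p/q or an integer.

class = fixed-axis compound train [6 meshes; 6 ratios multiply, 6 sense flips]
mesh 1 [57T→92T]: running ratio 57/92, sense −
mesh 2 [92T→85T]: running ratio 57/85, sense +
mesh 3 [30T→93T]: running ratio 114/527, sense −
mesh 4 [76T→76T]: running ratio 114/527, sense +
mesh 5 [22T→20T]: running ratio 627/2635, sense −
mesh 6 [20T→44T]: running ratio 57/527, sense +
ω_out/ω_in = 57/527

57/527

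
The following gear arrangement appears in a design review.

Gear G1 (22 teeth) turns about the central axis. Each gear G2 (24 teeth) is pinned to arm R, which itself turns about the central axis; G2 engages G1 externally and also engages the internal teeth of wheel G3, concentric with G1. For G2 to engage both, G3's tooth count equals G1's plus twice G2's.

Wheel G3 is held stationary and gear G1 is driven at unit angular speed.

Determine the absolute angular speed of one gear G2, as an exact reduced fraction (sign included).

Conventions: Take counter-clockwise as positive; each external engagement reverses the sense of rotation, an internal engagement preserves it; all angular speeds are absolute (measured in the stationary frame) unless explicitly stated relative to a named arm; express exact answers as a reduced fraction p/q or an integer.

-11/24

planetary set (22T centre, 24T on arm, 70T internal) — Willis relation
ring teeth: 22 + 2·24 = 70
22(ω_sun−ω_arm) = −70(ω_ring−ω_arm),  ω_ring = 0, ω_sun = 1
22(1−ω_arm) = −70(0−ω_arm)  ⇒  92·ω_arm = 22  ⇒  ω_arm = 11/46
sun–planet mesh: 22·(1−11/46) = −24·(ω_p−ω_arm)  ⇒  ω_p−ω_arm = -385/552
ω_p = 11/46 − 385/552 = -11/24
exact speed ratio = -11/24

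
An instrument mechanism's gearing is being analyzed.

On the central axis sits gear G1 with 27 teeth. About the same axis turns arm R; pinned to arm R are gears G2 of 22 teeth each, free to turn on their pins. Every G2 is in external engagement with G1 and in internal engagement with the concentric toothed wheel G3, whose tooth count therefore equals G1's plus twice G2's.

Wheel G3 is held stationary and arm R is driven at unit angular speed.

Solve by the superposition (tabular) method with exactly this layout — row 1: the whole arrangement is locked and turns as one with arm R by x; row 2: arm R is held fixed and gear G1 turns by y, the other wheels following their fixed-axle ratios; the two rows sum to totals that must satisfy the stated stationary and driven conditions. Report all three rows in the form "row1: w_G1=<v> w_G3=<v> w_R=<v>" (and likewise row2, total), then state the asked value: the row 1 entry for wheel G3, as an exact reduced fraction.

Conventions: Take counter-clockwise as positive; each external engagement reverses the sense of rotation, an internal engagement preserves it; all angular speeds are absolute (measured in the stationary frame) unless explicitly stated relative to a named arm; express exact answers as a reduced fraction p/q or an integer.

topology: planetary set — G1 27T / G2 22T / G3 71T, arm = carrier (Willis)
row 1 — lock + rotate with arm: ω_sun = ω_ring = ω_arm = x
row 2: sun turns y, ring = −(27/71)·y, arm 0
boundary: total ω_ring = x − (27/71)·y = 0 and total ω_arm = x = 1  ⇒  y = 71/27, x = 1
row 2 ring = −(27/71)·71/27 = -1
totals (row 1 + row 2): sun 1 + 71/27 = 98/27, ring 1 + (-1) = 0, arm 1 + 0 = 1
asked cell (row1, ring) = 1

row1: w_G1=1 w_G3=1 w_R=1
row2: w_G1=71/27 w_G3=-1 w_R=0
total: w_G1=98/27 w_G3=0 w_R=1
asked value: 1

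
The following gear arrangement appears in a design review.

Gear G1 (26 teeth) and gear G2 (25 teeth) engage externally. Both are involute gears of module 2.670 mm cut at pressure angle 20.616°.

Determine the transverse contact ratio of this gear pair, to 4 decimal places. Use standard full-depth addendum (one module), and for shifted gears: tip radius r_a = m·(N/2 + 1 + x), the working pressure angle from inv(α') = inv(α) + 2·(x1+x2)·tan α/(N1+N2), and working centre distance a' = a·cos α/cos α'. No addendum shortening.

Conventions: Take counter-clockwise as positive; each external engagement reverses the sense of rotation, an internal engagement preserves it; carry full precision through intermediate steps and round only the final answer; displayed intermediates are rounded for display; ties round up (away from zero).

single-mesh involute tooth geometry (26T engaging 25T at module 2.670)
base radii: r_b1 = 32.487215, r_b2 = 31.237707
tip radii: r_a1 = 37.380000, r_a2 = 36.045000
no profile shift: α' = α, a' = a
action lengths: √(r_a1²−r_b1²) = 18.489058, √(r_a2²−r_b2²) = 17.984652
base pitch p_b = π·m·cos α = 7.850892
CR = (18.489058 + 17.984652 − 68.085000·sin 20.61600°)/7.850892 = 1.592275
contact ratio ≈ 1.5923

1.5923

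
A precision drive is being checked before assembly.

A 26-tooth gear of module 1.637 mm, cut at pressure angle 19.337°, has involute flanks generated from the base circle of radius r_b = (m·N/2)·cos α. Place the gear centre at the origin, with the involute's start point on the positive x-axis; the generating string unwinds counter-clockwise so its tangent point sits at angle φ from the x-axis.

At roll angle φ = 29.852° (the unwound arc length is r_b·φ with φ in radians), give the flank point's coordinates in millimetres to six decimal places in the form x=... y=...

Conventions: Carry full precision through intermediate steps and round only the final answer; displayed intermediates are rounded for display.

single-mesh involute tooth geometry (26T wheel at module 1.637)
pitch radius r_p = m·N/2 = 1.637·26/2 = 21.281000
base radius r_b = r_p·cos α = 21.281000·cos 19.337° = 20.080482
roll angle φ = 29.852° = 0.52101569 rad
x = r_b·(cos φ + φ·sin φ) = 22.623785
y = r_b·(sin φ − φ·cos φ) = 0.921234

x=22.623785 y=0.921234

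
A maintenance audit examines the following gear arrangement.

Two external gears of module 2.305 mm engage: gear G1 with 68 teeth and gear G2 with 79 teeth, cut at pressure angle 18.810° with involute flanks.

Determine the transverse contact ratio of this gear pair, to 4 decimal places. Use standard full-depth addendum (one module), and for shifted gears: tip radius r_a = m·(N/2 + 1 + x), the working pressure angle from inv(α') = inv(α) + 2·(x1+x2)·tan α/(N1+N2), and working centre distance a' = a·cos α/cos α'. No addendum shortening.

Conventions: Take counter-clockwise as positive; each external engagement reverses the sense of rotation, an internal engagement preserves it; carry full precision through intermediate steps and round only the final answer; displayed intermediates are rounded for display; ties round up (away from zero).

class = single-mesh tooth geometry [involute pair 68T × 79T, m = 2.305]
base radii: r_b1 = 74.184493, r_b2 = 86.184926
tip radii: r_a1 = 80.675000, r_a2 = 93.352500
no profile shift: α' = α, a' = a
action lengths: √(r_a1²−r_b1²) = 31.703573, √(r_a2²−r_b2²) = 35.872660
base pitch p_b = π·m·cos α = 6.854631
CR = (31.703573 + 35.872660 − 169.417500·sin 18.81000°)/6.854631 = 1.889350
contact ratio ≈ 1.8893

1.8893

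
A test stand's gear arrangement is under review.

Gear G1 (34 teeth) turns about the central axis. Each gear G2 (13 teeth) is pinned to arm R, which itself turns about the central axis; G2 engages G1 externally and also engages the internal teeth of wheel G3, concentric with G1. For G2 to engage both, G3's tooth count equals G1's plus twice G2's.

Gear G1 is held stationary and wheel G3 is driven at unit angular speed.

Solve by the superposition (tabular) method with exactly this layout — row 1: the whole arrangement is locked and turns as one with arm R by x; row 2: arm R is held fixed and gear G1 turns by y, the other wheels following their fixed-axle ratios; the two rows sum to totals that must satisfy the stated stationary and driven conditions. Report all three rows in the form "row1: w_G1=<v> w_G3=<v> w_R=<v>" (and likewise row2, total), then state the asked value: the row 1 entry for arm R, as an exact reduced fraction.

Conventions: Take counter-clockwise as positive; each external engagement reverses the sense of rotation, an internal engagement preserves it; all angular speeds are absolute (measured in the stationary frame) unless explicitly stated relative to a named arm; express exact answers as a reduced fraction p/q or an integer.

row1: w_G1=30/47 w_G3=30/47 w_R=30/47
row2: w_G1=-30/47 w_G3=17/47 w_R=0
total: w_G1=0 w_G3=1 w_R=30/47
asked value: 30/47

class = planetary set [G3 = 34+2·13 = 60; Willis about the carrier]
row 1 (train locked, turned with arm): all members turn x
row 2 — arm fixed, fixed-axis ratios: sun y, ring −(34/60)·y, arm 0
boundary: total ω_sun = x + y = 0 and total ω_ring = x − (34/60)·y = 1  ⇒  y = -30/47, x = 30/47
row 2 ring = −(34/60)·(-30/47) = 17/47
totals (row 1 + row 2): sun 30/47 + (-30/47) = 0, ring 30/47 + 17/47 = 1, arm 30/47 + 0 = 30/47
asked cell (row1, arm) = 30/47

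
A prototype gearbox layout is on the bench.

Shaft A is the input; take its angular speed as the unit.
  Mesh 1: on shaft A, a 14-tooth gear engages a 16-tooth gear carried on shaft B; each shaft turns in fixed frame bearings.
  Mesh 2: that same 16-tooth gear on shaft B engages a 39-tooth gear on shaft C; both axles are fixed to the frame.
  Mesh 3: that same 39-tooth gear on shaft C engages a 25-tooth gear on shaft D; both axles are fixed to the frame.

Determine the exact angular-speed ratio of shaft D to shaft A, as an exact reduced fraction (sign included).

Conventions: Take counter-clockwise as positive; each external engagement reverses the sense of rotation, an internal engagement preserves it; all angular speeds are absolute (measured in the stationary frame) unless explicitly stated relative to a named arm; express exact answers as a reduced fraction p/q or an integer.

class = fixed-axis compound train [3 meshes; 3 ratios multiply, 3 sense flips]
mesh 1 [14T→16T]: running ratio 7/8, sense −
mesh 2 [16T→39T]: running ratio 14/39, sense +
mesh 3 [39T→25T]: running ratio 14/25, sense −
ω_out/ω_in = -14/25

-14/25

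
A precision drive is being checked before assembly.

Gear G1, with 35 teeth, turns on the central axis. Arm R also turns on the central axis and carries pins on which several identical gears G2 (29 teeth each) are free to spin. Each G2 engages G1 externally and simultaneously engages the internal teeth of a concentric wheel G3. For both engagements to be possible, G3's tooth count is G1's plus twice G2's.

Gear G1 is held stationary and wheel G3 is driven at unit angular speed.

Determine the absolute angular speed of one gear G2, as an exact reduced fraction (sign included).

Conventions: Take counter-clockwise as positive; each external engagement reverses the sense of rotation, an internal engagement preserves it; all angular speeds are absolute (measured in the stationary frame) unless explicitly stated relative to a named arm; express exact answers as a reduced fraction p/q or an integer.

class = planetary set [G3 = 35+2·29 = 93; Willis about the carrier]
ring teeth: 35 + 2·29 = 93
35(ω_sun−ω_arm) = −93(ω_ring−ω_arm),  ω_sun = 0, ω_ring = 1
35(0−ω_arm) = −93(1−ω_arm)  ⇒  128·ω_arm = 93  ⇒  ω_arm = 93/128
sun–planet mesh: 35·(0−93/128) = −29·(ω_p−ω_arm)  ⇒  ω_p−ω_arm = 3255/3712
ω_p = 93/128 + 3255/3712 = 93/58
exact speed ratio = 93/58

93/58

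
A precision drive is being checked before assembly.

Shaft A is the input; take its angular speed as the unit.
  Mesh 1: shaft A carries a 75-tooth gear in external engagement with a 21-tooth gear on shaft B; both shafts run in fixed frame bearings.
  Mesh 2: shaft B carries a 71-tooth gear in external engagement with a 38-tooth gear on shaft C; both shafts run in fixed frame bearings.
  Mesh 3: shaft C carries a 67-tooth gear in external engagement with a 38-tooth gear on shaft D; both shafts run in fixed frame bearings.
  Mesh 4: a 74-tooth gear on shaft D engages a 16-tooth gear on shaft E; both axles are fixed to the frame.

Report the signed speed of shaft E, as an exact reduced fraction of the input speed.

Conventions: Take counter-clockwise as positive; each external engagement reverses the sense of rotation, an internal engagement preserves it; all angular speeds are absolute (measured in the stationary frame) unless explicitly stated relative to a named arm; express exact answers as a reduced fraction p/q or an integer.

4400225/80864

4-mesh fixed-axis compound train (all bearings frame-fixed)
mesh 1 [75T→21T]: |ω|/ω_in = 1×75/21 = 25/7, sense flips to −
mesh 2 [71T→38T]: |ω|/ω_in = (25/7)×71/38 = 1775/266, sense flips to +
mesh 3 [67T→38T]: |ω|/ω_in = (1775/266)×67/38 = 118925/10108, sense flips to −
mesh 4 [74T→16T]: |ω|/ω_in = (118925/10108)×74/16 = 4400225/80864, sense flips to +
signed output speed (× input speed) = 4400225/80864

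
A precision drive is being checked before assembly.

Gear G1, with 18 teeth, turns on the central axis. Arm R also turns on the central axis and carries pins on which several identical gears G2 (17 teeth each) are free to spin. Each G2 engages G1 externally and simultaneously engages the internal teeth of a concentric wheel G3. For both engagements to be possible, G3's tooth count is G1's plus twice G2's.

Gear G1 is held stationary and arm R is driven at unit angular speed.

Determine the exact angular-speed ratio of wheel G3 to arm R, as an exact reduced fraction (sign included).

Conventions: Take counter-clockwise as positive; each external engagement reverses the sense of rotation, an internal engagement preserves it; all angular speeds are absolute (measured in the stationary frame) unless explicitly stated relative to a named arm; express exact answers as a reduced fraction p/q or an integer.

topology: planetary set — G1 18T / G2 17T / G3 52T, arm = carrier (Willis)
ring teeth: 18 + 2·17 = 52
18(ω_sun−ω_arm) = −52(ω_ring−ω_arm),  ω_sun = 0, ω_arm = 1
ω_ring = 1 − (18/52)(0−1) = 35/26
ω_out/ω_in = 35/26

35/26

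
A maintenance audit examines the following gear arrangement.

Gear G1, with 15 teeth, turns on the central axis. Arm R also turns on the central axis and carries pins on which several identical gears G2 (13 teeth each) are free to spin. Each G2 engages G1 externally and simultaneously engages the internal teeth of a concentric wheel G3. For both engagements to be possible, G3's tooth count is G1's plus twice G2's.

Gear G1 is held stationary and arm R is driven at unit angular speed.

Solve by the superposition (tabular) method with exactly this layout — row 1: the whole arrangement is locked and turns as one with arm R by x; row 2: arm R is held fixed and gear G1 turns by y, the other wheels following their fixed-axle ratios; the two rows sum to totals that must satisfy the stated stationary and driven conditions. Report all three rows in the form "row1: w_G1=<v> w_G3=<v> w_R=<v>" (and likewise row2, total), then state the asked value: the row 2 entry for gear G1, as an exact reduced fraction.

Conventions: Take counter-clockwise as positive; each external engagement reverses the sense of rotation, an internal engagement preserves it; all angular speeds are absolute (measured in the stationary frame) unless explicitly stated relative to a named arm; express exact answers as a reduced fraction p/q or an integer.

class = planetary set [G3 = 15+2·13 = 41; Willis about the carrier]
row 1: whole set turns with the arm by x
row 2 — arm fixed, fixed-axis ratios: sun y, ring −(15/41)·y, arm 0
boundary: total ω_sun = x + y = 0 and total ω_arm = x = 1  ⇒  y = -1, x = 1
row 2 ring = −(15/41)·(-1) = 15/41
totals (row 1 + row 2): sun 1 + (-1) = 0, ring 1 + 15/41 = 56/41, arm 1 + 0 = 1
asked cell (row2, sun) = -1

row1: w_G1=1 w_G3=1 w_R=1
row2: w_G1=-1 w_G3=15/41 w_R=0
total: w_G1=0 w_G3=56/41 w_R=1
asked value: -1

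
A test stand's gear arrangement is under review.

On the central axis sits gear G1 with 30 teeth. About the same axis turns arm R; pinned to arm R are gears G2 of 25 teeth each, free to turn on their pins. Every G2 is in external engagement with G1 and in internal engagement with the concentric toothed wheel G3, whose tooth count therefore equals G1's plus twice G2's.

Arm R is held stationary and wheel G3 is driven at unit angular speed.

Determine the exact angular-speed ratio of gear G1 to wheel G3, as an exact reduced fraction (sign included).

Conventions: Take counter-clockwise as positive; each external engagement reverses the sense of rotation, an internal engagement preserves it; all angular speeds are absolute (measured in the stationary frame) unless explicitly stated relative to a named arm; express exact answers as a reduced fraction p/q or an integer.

class = planetary set [G3 = 30+2·25 = 80; Willis about the carrier]
ring teeth: 30 + 2·25 = 80
30(ω_sun−ω_arm) = −80(ω_ring−ω_arm),  ω_arm = 0, ω_ring = 1
ω_sun = 0 − (80/30)(1−0) = -8/3
ω_out/ω_in = -8/3

-8/3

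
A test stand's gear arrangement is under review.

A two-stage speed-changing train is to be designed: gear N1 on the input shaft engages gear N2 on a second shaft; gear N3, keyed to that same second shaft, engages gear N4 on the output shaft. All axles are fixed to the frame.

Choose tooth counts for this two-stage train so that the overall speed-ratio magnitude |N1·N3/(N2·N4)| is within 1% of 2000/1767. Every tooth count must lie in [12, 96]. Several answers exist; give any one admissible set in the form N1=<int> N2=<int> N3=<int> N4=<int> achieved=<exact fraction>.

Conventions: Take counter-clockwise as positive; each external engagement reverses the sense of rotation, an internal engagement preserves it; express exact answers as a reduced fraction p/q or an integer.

N1=25 N2=19 N3=80 N4=93 achieved=2000/1767

topology: fixed-axis compound train — 2 stages, target 2000/1767
target = 2000/1767 in lowest terms: an exact hit needs N1·N3 = k·2000 and N2·N4 = k·1767 for one integer k, every count in [12, 96]; additionally prefer no 1:1 stage (N1 ≠ N2, N3 ≠ N4)
k = 1: N1·N3 = 2000 = 25·80, N2·N4 = 1767 = 19·93
achieved = 25·80/(19·93) = 2000/1767; |achieved − target| = 0 ≤ 20/1767 ✓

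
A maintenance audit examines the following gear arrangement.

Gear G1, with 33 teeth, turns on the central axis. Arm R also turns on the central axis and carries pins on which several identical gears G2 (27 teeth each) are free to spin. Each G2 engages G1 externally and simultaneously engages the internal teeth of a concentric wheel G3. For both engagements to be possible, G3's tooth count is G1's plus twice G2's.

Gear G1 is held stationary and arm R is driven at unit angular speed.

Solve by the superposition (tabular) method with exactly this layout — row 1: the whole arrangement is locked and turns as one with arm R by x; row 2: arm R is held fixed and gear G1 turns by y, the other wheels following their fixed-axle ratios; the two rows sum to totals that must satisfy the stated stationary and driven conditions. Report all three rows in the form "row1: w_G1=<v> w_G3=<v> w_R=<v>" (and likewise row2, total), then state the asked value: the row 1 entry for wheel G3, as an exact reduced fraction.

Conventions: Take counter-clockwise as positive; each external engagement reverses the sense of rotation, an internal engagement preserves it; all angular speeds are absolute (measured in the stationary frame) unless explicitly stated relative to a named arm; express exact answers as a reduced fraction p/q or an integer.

planetary set (33T centre, 27T on arm, 87T internal) — Willis relation
row 1 (train locked, turned with arm): all members turn x
superposition row 2 [arm held]: sun y, ring −(33/87)·y, arm 0
boundary: total ω_sun = x + y = 0 and total ω_arm = x = 1  ⇒  y = -1, x = 1
row 2 ring = −(33/87)·(-1) = 11/29
totals (row 1 + row 2): sun 1 + (-1) = 0, ring 1 + 11/29 = 40/29, arm 1 + 0 = 1
asked cell (row1, ring) = 1

row1: w_G1=1 w_G3=1 w_R=1
row2: w_G1=-1 w_G3=11/29 w_R=0
total: w_G1=0 w_G3=40/29 w_R=1
asked value: 1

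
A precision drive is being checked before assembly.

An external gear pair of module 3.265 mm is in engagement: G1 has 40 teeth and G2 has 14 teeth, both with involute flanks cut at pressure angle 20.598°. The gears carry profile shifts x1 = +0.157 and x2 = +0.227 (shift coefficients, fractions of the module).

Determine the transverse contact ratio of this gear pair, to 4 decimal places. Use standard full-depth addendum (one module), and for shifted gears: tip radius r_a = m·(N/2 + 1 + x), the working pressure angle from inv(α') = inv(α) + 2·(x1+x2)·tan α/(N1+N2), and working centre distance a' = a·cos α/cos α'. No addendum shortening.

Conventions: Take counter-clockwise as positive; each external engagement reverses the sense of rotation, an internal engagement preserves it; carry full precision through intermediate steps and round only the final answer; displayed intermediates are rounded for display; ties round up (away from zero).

1.4735

class = single-mesh tooth geometry [involute pair 40T × 14T, m = 3.265]
base radii: r_b1 = 61.125490, r_b2 = 21.393921
tip radii: r_a1 = 69.077605, r_a2 = 26.861155
inv(α') = inv(20.598°) + 2·(+0.157+0.227)·tan α/(40+14) = 0.02167775  ⇒  α' = 22.55438°
a' = a·cos α / cos α' = 88.1550·cos 20.598°/cos 22.55438° = 89.353532
action lengths: √(r_a1²−r_b1²) = 32.177477, √(r_a2²−r_b2²) = 16.242591
base pitch p_b = π·m·cos α = 9.601569
CR = (32.177477 + 16.242591 − 89.353532·sin 22.55438°)/9.601569 = 1.473470
contact ratio ≈ 1.4735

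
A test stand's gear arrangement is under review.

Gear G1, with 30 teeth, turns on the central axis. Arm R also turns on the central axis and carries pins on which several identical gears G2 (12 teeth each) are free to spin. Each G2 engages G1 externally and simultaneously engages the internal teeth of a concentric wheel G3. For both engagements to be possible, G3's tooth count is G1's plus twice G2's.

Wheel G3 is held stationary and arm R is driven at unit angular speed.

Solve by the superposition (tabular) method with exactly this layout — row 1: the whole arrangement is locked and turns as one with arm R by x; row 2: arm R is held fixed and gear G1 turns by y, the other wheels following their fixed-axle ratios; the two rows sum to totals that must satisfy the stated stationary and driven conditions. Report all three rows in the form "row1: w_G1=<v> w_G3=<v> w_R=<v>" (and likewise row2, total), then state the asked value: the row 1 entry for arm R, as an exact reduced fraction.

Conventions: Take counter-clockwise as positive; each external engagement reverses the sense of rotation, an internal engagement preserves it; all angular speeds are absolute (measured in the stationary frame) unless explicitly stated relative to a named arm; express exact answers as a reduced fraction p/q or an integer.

row1: w_G1=1 w_G3=1 w_R=1
row2: w_G1=9/5 w_G3=-1 w_R=0
total: w_G1=14/5 w_G3=0 w_R=1
asked value: 1

class = planetary set [G3 = 30+2·12 = 54; Willis about the carrier]
row 1: whole set turns with the arm by x
superposition row 2 [arm held]: sun y, ring −(30/54)·y, arm 0
boundary: total ω_ring = x − (30/54)·y = 0 and total ω_arm = x = 1  ⇒  y = 9/5, x = 1
row 2 ring = −(30/54)·9/5 = -1
totals (row 1 + row 2): sun 1 + 9/5 = 14/5, ring 1 + (-1) = 0, arm 1 + 0 = 1
asked cell (row1, arm) = 1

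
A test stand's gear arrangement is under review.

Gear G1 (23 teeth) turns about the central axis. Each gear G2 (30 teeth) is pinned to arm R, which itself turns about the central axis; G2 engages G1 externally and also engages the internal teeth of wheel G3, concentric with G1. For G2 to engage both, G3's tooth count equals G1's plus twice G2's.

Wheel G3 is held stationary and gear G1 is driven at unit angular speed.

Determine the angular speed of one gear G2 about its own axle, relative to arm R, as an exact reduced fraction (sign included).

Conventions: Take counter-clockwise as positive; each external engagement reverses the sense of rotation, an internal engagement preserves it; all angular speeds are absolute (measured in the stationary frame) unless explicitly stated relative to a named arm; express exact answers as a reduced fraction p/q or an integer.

planetary set (23T centre, 30T on arm, 83T internal) — Willis relation
ring teeth: 23 + 2·30 = 83
23(ω_sun−ω_arm) = −83(ω_ring−ω_arm),  ω_ring = 0, ω_sun = 1
23(1−ω_arm) = −83(0−ω_arm)  ⇒  106·ω_arm = 23  ⇒  ω_arm = 23/106
sun–planet mesh: 23·(1−23/106) = −30·(ω_p−ω_arm)  ⇒  ω_p−ω_arm = -1909/3180
exact speed ratio = -1909/3180

-1909/3180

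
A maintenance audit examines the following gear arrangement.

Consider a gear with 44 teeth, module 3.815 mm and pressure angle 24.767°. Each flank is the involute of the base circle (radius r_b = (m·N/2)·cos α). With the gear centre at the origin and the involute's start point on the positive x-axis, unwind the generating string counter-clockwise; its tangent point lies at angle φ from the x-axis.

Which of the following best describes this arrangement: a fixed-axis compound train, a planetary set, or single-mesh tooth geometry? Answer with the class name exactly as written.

single-mesh involute tooth geometry (44T wheel at module 3.815)
classification: single-mesh tooth geometry

single-mesh tooth geometry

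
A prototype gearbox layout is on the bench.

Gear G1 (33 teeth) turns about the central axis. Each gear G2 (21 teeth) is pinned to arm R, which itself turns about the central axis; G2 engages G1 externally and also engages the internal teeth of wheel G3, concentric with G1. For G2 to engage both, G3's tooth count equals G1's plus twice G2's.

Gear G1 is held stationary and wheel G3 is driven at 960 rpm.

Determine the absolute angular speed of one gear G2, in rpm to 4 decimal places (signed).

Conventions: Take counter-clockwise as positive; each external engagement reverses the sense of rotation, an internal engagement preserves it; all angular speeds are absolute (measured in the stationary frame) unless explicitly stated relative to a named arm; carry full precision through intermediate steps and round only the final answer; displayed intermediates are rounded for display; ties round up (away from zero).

planetary set (33T centre, 21T on arm, 75T internal) — Willis relation
normalise by the input: solve with ω_ring = 1, then scale by 960 rpm
ring teeth: 33 + 2·21 = 75
33(ω_sun−ω_arm) = −75(ω_ring−ω_arm),  ω_sun = 0, ω_ring = 1
33(0−ω_arm) = −75(1−ω_arm)  ⇒  108·ω_arm = 75  ⇒  ω_arm = 25/36
sun–planet mesh: 33·(0−25/36) = −21·(ω_p−ω_arm)  ⇒  ω_p−ω_arm = 275/252
ω_p = 25/36 + 275/252 = 25/14
scale: ω_p = 25/14 × 960 rpm = +1714.2857 rpm

+1714.2857 rpm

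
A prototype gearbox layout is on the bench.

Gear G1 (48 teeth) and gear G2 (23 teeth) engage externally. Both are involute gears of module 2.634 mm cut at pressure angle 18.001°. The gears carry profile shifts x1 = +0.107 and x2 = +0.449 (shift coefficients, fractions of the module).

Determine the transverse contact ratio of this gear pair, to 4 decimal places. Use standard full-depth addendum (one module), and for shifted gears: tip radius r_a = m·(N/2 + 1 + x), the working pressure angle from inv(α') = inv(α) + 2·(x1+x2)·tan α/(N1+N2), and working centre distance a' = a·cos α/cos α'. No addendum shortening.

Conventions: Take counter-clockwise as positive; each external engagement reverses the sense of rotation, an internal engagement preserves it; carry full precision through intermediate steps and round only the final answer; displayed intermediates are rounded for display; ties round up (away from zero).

single-mesh involute tooth geometry (48T engaging 23T at module 2.634)
base radii: r_b1 = 60.121648, r_b2 = 28.808290
tip radii: r_a1 = 66.131838, r_a2 = 34.107666
inv(α') = inv(18.001°) + 2·(+0.107+0.449)·tan α/(48+23) = 0.01585146  ⇒  α' = 20.40081°
a' = a·cos α / cos α' = 93.5070·cos 18.001°/cos 20.40081° = 94.881164
action lengths: √(r_a1²−r_b1²) = 27.546460, √(r_a2²−r_b2²) = 18.259664
base pitch p_b = π·m·cos α = 7.869905
CR = (27.546460 + 18.259664 − 94.881164·sin 20.40081°)/7.869905 = 1.617801
contact ratio ≈ 1.6178

1.6178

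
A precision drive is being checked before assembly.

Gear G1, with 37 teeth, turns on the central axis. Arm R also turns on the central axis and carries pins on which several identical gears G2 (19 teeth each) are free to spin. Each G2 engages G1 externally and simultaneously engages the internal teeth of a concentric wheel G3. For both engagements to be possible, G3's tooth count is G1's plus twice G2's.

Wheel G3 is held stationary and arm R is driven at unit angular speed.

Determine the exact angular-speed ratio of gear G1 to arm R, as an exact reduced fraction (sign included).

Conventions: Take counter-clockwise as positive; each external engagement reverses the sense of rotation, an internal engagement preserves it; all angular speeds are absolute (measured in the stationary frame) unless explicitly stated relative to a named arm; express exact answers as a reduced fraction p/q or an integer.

topology: planetary set — G1 37T / G2 19T / G3 75T, arm = carrier (Willis)
ring teeth: 37 + 2·19 = 75
37(ω_sun−ω_arm) = −75(ω_ring−ω_arm),  ω_ring = 0, ω_arm = 1
ω_sun = 1 − (75/37)(0−1) = 112/37
ω_out/ω_in = 112/37

112/37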